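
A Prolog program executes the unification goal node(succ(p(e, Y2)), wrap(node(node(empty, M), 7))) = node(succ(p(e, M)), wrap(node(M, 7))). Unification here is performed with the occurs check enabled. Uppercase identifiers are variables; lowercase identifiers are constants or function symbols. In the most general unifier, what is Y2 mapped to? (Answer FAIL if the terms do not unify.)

FAIL

Decompose node/2: succ(p(e, Y2)) = succ(p(e, M)),  wrap(node(node(empty, M), 7)) = wrap(node(M, 7)).
Decompose succ/1: p(e, Y2) = p(e, M).
Decompose p/2: e = e,  Y2 = M.
Delete trivial equation e = e.
Bind Y2 := M; no other remaining equation mentions Y2.
Decompose wrap/1: node(node(empty, M), 7) = node(M, 7).
Decompose node/2: node(empty, M) = M,  7 = 7.
Occurs check fails: M occurs in node(empty, M); the equation M = node(empty, M) has no finite solution.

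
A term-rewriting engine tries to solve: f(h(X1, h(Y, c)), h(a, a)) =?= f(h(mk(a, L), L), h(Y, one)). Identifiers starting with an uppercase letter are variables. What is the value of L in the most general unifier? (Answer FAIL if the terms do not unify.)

Decompose f/2: h(X1, h(Y, c)) =?= h(mk(a, L), L),  h(a, a) =?= h(Y, one).
Decompose h/2: X1 =?= mk(a, L),  h(Y, c) =?= L.
Bind X1 := mk(a, L); no other remaining equation mentions X1.
Bind L := h(Y, c); no other remaining equation mentions L. Substituting into the earlier binding gives X1 := mk(a, h(Y, c)).
Decompose h/2: a =?= Y,  a =?= one.
Bind Y := a; no other remaining equation mentions Y. Substituting into the earlier bindings gives X1 := mk(a, h(a, c)), L := h(a, c).
Clash: constants a and one differ; no unifier exists.

FAIL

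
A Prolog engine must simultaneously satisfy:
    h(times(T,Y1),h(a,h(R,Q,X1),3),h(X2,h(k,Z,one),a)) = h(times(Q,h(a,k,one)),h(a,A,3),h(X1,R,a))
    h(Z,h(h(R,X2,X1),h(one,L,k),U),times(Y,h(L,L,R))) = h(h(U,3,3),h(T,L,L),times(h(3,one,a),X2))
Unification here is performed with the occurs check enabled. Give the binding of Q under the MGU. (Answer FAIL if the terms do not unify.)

FAIL

Decompose h/3: times(T,Y1) = times(Q,h(a,k,one)),  h(a,h(R,Q,X1),3) = h(a,A,3),  h(X2,h(k,Z,one),a) = h(X1,R,a).
Decompose times/2: T = Q,  Y1 = h(a,k,one).
Bind T := Q; substituting into the one remaining equation that mentions T gives: h(Z,h(h(R,X2,X1),h(one,L,k),U),times(Y,h(L,L,R))) = h(h(U,3,3),h(Q,L,L),times(h(3,one,a),X2)).
Bind Y1 := h(a,k,one); no other remaining equation mentions Y1.
Decompose h/3: a = a,  h(R,Q,X1) = A,  3 = 3.
Delete trivial equation a = a.
Bind A := h(R,Q,X1); no other remaining equation mentions A.
Delete trivial equation 3 = 3.
Decompose h/3: X2 = X1,  h(k,Z,one) = R,  a = a.
Bind X2 := X1; substituting into the one remaining equation that mentions X2 gives: h(Z,h(h(R,X1,X1),h(one,L,k),U),times(Y,h(L,L,R))) = h(h(U,3,3),h(Q,L,L),times(h(3,one,a),X1)).
Bind R := h(k,Z,one); substituting into the one remaining equation that mentions R gives: h(Z,h(h(h(k,Z,one),X1,X1),h(one,L,k),U),times(Y,h(L,L,h(k,Z,one)))) = h(h(U,3,3),h(Q,L,L),times(h(3,one,a),X1)). Substituting into the earlier binding gives A := h(h(k,Z,one),Q,X1).
Delete trivial equation a = a.
Decompose h/3: Z = h(U,3,3),  h(h(h(k,Z,one),X1,X1),h(one,L,k),U) = h(Q,L,L),  times(Y,h(L,L,h(k,Z,one))) = times(h(3,one,a),X1).
Bind Z := h(U,3,3); substituting into the remaining equations gives: h(h(h(k,h(U,3,3),one),X1,X1),h(one,L,k),U) = h(Q,L,L),  times(Y,h(L,L,h(k,h(U,3,3),one))) = times(h(3,one,a),X1). Substituting into the earlier bindings gives A := h(h(k,h(U,3,3),one),Q,X1), R := h(k,h(U,3,3),one).
Decompose h/3: h(h(k,h(U,3,3),one),X1,X1) = Q,  h(one,L,k) = L,  U = L.
Bind Q := h(h(k,h(U,3,3),one),X1,X1); no other remaining equation mentions Q. Substituting into the earlier bindings gives T := h(h(k,h(U,3,3),one),X1,X1), A := h(h(k,h(U,3,3),one),h(h(k,h(U,3,3),one),X1,X1),X1).
Occurs check fails: L occurs in h(one,L,k); the equation L = h(one,L,k) has no finite solution.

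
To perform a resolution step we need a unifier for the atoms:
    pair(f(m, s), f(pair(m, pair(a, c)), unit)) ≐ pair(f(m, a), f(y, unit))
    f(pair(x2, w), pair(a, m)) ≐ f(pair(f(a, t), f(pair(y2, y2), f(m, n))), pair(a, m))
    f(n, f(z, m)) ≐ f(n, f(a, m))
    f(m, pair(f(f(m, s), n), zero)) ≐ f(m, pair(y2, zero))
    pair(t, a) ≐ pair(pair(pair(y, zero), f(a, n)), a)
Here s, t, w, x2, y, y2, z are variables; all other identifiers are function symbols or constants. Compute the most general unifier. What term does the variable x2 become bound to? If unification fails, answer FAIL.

f(a, pair(pair(pair(m, pair(a, c)), zero), f(a, n)))

Decompose pair/2: f(m, s) ≐ f(m, a),  f(pair(m, pair(a, c)), unit) ≐ f(y, unit).
Decompose f/2: m ≐ m,  s ≐ a.
Delete trivial equation m ≐ m.
Bind s := a; substituting into the one remaining equation that mentions s gives: f(m, pair(f(f(m, a), n), zero)) ≐ f(m, pair(y2, zero)).
Decompose f/2: pair(m, pair(a, c)) ≐ y,  unit ≐ unit.
Bind y := pair(m, pair(a, c)); substituting into the one remaining equation that mentions y gives: pair(t, a) ≐ pair(pair(pair(pair(m, pair(a, c)), zero), f(a, n)), a).
Delete trivial equation unit ≐ unit.
Decompose f/2: pair(x2, w) ≐ pair(f(a, t), f(pair(y2, y2), f(m, n))),  pair(a, m) ≐ pair(a, m).
Decompose pair/2: x2 ≐ f(a, t),  w ≐ f(pair(y2, y2), f(m, n)).
Bind x2 := f(a, t); no other remaining equation mentions x2.
Bind w := f(pair(y2, y2), f(m, n)); no other remaining equation mentions w.
Delete trivial equation pair(a, m) ≐ pair(a, m).
Decompose f/2: n ≐ n,  f(z, m) ≐ f(a, m).
Delete trivial equation n ≐ n.
Decompose f/2: z ≐ a,  m ≐ m.
Bind z := a; no other remaining equation mentions z.
Delete trivial equation m ≐ m.
Decompose f/2: m ≐ m,  pair(f(f(m, a), n), zero) ≐ pair(y2, zero).
Delete trivial equation m ≐ m.
Decompose pair/2: f(f(m, a), n) ≐ y2,  zero ≐ zero.
Bind y2 := f(f(m, a), n); no other remaining equation mentions y2. Substituting into the earlier binding gives w := f(pair(f(f(m, a), n), f(f(m, a), n)), f(m, n)).
Delete trivial equation zero ≐ zero.
Decompose pair/2: t ≐ pair(pair(pair(m, pair(a, c)), zero), f(a, n)),  a ≐ a.
Bind t := pair(pair(pair(m, pair(a, c)), zero), f(a, n)); no other remaining equation mentions t. Substituting into the earlier binding gives x2 := f(a, pair(pair(pair(m, pair(a, c)), zero), f(a, n))).
Delete trivial equation a ≐ a.
MGU = { s -> a, y -> pair(m, pair(a, c)), x2 -> f(a, pair(pair(pair(m, pair(a, c)), zero), f(a, n))), w -> f(pair(f(f(m, a), n), f(f(m, a), n)), f(m, n)), z -> a, y2 -> f(f(m, a), n), t -> pair(pair(pair(m, pair(a, c)), zero), f(a, n)) }, so x2 -> f(a, pair(pair(pair(m, pair(a, c)), zero), f(a, n))).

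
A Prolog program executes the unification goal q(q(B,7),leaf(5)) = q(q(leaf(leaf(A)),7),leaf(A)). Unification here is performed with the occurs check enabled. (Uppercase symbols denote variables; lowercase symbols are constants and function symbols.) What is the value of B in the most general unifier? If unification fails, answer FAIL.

Decompose q/2: q(B,7) = q(leaf(leaf(A)),7),  leaf(5) = leaf(A).
Decompose q/2: B = leaf(leaf(A)),  7 = 7.
Bind B := leaf(leaf(A)); no other remaining equation mentions B.
Delete trivial equation 7 = 7.
Decompose leaf/1: 5 = A.
Bind A := 5. Substituting into the earlier binding gives B := leaf(leaf(5)).
MGU = { B = leaf(leaf(5)), A = 5 }, so B = leaf(leaf(5)).

leaf(leaf(5))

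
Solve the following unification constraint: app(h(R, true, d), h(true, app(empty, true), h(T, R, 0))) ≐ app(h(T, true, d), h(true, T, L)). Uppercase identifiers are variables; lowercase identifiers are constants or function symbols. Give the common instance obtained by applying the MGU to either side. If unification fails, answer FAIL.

app(h(app(empty, true), true, d), h(true, app(empty, true), h(app(empty, true), app(empty, true), 0)))

Decompose app/2: h(R, true, d) ≐ h(T, true, d),  h(true, app(empty, true), h(T, R, 0)) ≐ h(true, T, L).
Decompose h/3: R ≐ T,  true ≐ true,  d ≐ d.
Bind R := T; substituting into the one remaining equation that mentions R gives: h(true, app(empty, true), h(T, T, 0)) ≐ h(true, T, L).
Delete trivial equation true ≐ true.
Delete trivial equation d ≐ d.
Decompose h/3: true ≐ true,  app(empty, true) ≐ T,  h(T, T, 0) ≐ L.
Delete trivial equation true ≐ true.
Bind T := app(empty, true); substituting into the remaining equation gives: h(app(empty, true), app(empty, true), 0) ≐ L. Substituting into the earlier binding gives R := app(empty, true).
Bind L := h(app(empty, true), app(empty, true), 0).
Applying the MGU to either side gives app(h(app(empty, true), true, d), h(true, app(empty, true), h(app(empty, true), app(empty, true), 0))).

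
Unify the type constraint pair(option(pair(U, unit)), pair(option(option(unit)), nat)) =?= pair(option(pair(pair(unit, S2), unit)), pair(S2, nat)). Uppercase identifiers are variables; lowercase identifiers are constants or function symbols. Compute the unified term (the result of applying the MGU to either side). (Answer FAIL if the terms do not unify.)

Decompose pair/2: option(pair(U, unit)) =?= option(pair(pair(unit, S2), unit)),  pair(option(option(unit)), nat) =?= pair(S2, nat).
Decompose option/1: pair(U, unit) =?= pair(pair(unit, S2), unit).
Decompose pair/2: U =?= pair(unit, S2),  unit =?= unit.
Bind U := pair(unit, S2); no other remaining equation mentions U.
Delete trivial equation unit =?= unit.
Decompose pair/2: option(option(unit)) =?= S2,  nat =?= nat.
Bind S2 := option(option(unit)); no other remaining equation mentions S2. Substituting into the earlier binding gives U := pair(unit, option(option(unit))).
Delete trivial equation nat =?= nat.
Applying the MGU to either side gives pair(option(pair(pair(unit, option(option(unit))), unit)), pair(option(option(unit)), nat)).

pair(option(pair(pair(unit, option(option(unit))), unit)), pair(option(option(unit)), nat))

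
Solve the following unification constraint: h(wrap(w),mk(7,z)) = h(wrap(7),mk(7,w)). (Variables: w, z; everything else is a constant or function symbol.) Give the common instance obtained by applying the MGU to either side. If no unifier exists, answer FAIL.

Decompose h/2: wrap(w) = wrap(7),  mk(7,z) = mk(7,w).
Decompose wrap/1: w = 7.
Bind w := 7; substituting into the remaining equation gives: mk(7,z) = mk(7,7).
Decompose mk/2: 7 = 7,  z = 7.
Delete trivial equation 7 = 7.
Bind z := 7.
Applying the MGU to either side gives h(wrap(7),mk(7,7)).

h(wrap(7),mk(7,7))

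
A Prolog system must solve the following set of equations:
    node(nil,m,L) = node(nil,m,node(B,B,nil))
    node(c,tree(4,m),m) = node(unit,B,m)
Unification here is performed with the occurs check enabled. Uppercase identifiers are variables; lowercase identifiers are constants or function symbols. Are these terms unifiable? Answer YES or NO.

NO

Decompose node/3: nil = nil,  m = m,  L = node(B,B,nil).
Delete trivial equation nil = nil.
Delete trivial equation m = m.
Bind L := node(B,B,nil); no other remaining equation mentions L.
Decompose node/3: c = unit,  tree(4,m) = B,  m = m.
Clash: constants c and unit differ; no unifier exists.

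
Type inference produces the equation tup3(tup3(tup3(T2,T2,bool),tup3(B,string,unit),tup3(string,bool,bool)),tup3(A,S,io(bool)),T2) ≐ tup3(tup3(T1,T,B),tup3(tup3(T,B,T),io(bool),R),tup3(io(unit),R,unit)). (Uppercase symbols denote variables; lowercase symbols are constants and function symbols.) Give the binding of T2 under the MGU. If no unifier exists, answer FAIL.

Decompose tup3/3: tup3(tup3(T2,T2,bool),tup3(B,string,unit),tup3(string,bool,bool)) ≐ tup3(T1,T,B),  tup3(A,S,io(bool)) ≐ tup3(tup3(T,B,T),io(bool),R),  T2 ≐ tup3(io(unit),R,unit).
Decompose tup3/3: tup3(T2,T2,bool) ≐ T1,  tup3(B,string,unit) ≐ T,  tup3(string,bool,bool) ≐ B.
Bind T1 := tup3(T2,T2,bool); no other remaining equation mentions T1.
Bind T := tup3(B,string,unit); substituting into the one remaining equation that mentions T gives: tup3(A,S,io(bool)) ≐ tup3(tup3(tup3(B,string,unit),B,tup3(B,string,unit)),io(bool),R).
Bind B := tup3(string,bool,bool); substituting into the one remaining equation that mentions B gives: tup3(A,S,io(bool)) ≐ tup3(tup3(tup3(tup3(string,bool,bool),string,unit),tup3(string,bool,bool),tup3(tup3(string,bool,bool),string,unit)),io(bool),R). Substituting into the earlier binding gives T := tup3(tup3(string,bool,bool),string,unit).
Decompose tup3/3: A ≐ tup3(tup3(tup3(string,bool,bool),string,unit),tup3(string,bool,bool),tup3(tup3(string,bool,bool),string,unit)),  S ≐ io(bool),  io(bool) ≐ R.
Bind A := tup3(tup3(tup3(string,bool,bool),string,unit),tup3(string,bool,bool),tup3(tup3(string,bool,bool),string,unit)); no other remaining equation mentions A.
Bind S := io(bool); no other remaining equation mentions S.
Bind R := io(bool); substituting into the remaining equation gives: T2 ≐ tup3(io(unit),io(bool),unit).
Bind T2 := tup3(io(unit),io(bool),unit). Substituting into the earlier binding gives T1 := tup3(tup3(io(unit),io(bool),unit),tup3(io(unit),io(bool),unit),bool).
MGU = { T1 := tup3(tup3(io(unit),io(bool),unit),tup3(io(unit),io(bool),unit),bool), T := tup3(tup3(string,bool,bool),string,unit), B := tup3(string,bool,bool), A := tup3(tup3(tup3(string,bool,bool),string,unit),tup3(string,bool,bool),tup3(tup3(string,bool,bool),string,unit)), S := io(bool), R := io(bool), T2 := tup3(io(unit),io(bool),unit) }, so T2 := tup3(io(unit),io(bool),unit).

tup3(io(unit),io(bool),unit)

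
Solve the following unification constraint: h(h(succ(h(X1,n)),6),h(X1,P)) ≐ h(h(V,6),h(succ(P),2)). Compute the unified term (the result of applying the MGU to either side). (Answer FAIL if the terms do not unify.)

Decompose h/2: h(succ(h(X1,n)),6) ≐ h(V,6),  h(X1,P) ≐ h(succ(P),2).
Decompose h/2: succ(h(X1,n)) ≐ V,  6 ≐ 6.
Bind V := succ(h(X1,n)); no other remaining equation mentions V.
Delete trivial equation 6 ≐ 6.
Decompose h/2: X1 ≐ succ(P),  P ≐ 2.
Bind X1 := succ(P); no other remaining equation mentions X1. Substituting into the earlier binding gives V := succ(h(succ(P),n)).
Bind P := 2. Substituting into the earlier bindings gives V := succ(h(succ(2),n)), X1 := succ(2).
Applying the MGU to either side gives h(h(succ(h(succ(2),n)),6),h(succ(2),2)).

h(h(succ(h(succ(2),n)),6),h(succ(2),2))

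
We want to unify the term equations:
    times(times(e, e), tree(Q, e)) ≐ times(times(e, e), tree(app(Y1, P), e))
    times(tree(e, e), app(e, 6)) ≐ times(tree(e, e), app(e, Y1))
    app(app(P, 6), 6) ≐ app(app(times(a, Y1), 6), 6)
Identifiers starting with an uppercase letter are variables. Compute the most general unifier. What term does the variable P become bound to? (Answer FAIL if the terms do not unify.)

times(a, 6)

Decompose times/2: times(e, e) ≐ times(e, e),  tree(Q, e) ≐ tree(app(Y1, P), e).
Delete trivial equation times(e, e) ≐ times(e, e).
Decompose tree/2: Q ≐ app(Y1, P),  e ≐ e.
Bind Q := app(Y1, P); no other remaining equation mentions Q.
Delete trivial equation e ≐ e.
Decompose times/2: tree(e, e) ≐ tree(e, e),  app(e, 6) ≐ app(e, Y1).
Delete trivial equation tree(e, e) ≐ tree(e, e).
Decompose app/2: e ≐ e,  6 ≐ Y1.
Delete trivial equation e ≐ e.
Bind Y1 := 6; substituting into the remaining equation gives: app(app(P, 6), 6) ≐ app(app(times(a, 6), 6), 6). Substituting into the earlier binding gives Q := app(6, P).
Decompose app/2: app(P, 6) ≐ app(times(a, 6), 6),  6 ≐ 6.
Decompose app/2: P ≐ times(a, 6),  6 ≐ 6.
Bind P := times(a, 6); no other remaining equation mentions P. Substituting into the earlier binding gives Q := app(6, times(a, 6)).
Delete trivial equation 6 ≐ 6.
Delete trivial equation 6 ≐ 6.
MGU = { Q := app(6, times(a, 6)), Y1 := 6, P := times(a, 6) }, so P := times(a, 6).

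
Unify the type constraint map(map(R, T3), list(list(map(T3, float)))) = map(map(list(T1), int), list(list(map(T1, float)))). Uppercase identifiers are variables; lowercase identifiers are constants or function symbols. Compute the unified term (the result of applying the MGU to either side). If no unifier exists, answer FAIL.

map(map(list(int), int), list(list(map(int, float))))

Decompose map/2: map(R, T3) = map(list(T1), int),  list(list(map(T3, float))) = list(list(map(T1, float))).
Decompose map/2: R = list(T1),  T3 = int.
Bind R := list(T1); no other remaining equation mentions R.
Bind T3 := int; substituting into the remaining equation gives: list(list(map(int, float))) = list(list(map(T1, float))).
Decompose list/1: list(map(int, float)) = list(map(T1, float)).
Decompose list/1: map(int, float) = map(T1, float).
Decompose map/2: int = T1,  float = float.
Bind T1 := int; no other remaining equation mentions T1. Substituting into the earlier binding gives R := list(int).
Delete trivial equation float = float.
Applying the MGU to either side gives map(map(list(int), int), list(list(map(int, float)))).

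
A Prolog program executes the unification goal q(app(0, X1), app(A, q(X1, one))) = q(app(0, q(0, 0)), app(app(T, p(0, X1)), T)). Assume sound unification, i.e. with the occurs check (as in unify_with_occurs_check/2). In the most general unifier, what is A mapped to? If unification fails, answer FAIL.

app(q(q(0, 0), one), p(0, q(0, 0)))

Decompose q/2: app(0, X1) = app(0, q(0, 0)),  app(A, q(X1, one)) = app(app(T, p(0, X1)), T).
Decompose app/2: 0 = 0,  X1 = q(0, 0).
Delete trivial equation 0 = 0.
Bind X1 := q(0, 0); substituting into the remaining equation gives: app(A, q(q(0, 0), one)) = app(app(T, p(0, q(0, 0))), T).
Decompose app/2: A = app(T, p(0, q(0, 0))),  q(q(0, 0), one) = T.
Bind A := app(T, p(0, q(0, 0))); no other remaining equation mentions A.
Bind T := q(q(0, 0), one). Substituting into the earlier binding gives A := app(q(q(0, 0), one), p(0, q(0, 0))).
MGU = { X1 -> q(0, 0), A -> app(q(q(0, 0), one), p(0, q(0, 0))), T -> q(q(0, 0), one) }, so A -> app(q(q(0, 0), one), p(0, q(0, 0))).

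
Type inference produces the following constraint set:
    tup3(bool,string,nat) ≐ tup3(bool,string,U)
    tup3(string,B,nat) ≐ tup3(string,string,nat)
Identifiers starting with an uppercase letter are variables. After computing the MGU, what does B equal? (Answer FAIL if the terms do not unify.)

Decompose tup3/3: bool ≐ bool,  string ≐ string,  nat ≐ U.
Delete trivial equation bool ≐ bool.
Delete trivial equation string ≐ string.
Bind U := nat; no other remaining equation mentions U.
Decompose tup3/3: string ≐ string,  B ≐ string,  nat ≐ nat.
Delete trivial equation string ≐ string.
Bind B := string; no other remaining equation mentions B.
Delete trivial equation nat ≐ nat.
MGU = { U := nat, B := string }, so B := string.

string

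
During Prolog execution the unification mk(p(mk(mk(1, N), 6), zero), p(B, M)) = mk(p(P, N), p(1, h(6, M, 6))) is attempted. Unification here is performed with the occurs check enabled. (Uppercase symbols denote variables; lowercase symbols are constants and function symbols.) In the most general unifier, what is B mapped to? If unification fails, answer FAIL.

Decompose mk/2: p(mk(mk(1, N), 6), zero) = p(P, N),  p(B, M) = p(1, h(6, M, 6)).
Decompose p/2: mk(mk(1, N), 6) = P,  zero = N.
Bind P := mk(mk(1, N), 6); no other remaining equation mentions P.
Bind N := zero; no other remaining equation mentions N. Substituting into the earlier binding gives P := mk(mk(1, zero), 6).
Decompose p/2: B = 1,  M = h(6, M, 6).
Bind B := 1; no other remaining equation mentions B.
Occurs check fails: M occurs in h(6, M, 6); the equation M = h(6, M, 6) has no finite solution.

FAIL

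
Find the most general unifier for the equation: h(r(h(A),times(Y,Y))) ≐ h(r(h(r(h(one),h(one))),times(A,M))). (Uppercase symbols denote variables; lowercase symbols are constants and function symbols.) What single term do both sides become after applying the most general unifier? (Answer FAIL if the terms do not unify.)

h(r(h(r(h(one),h(one))),times(r(h(one),h(one)),r(h(one),h(one)))))

Decompose h/1: r(h(A),times(Y,Y)) ≐ r(h(r(h(one),h(one))),times(A,M)).
Decompose r/2: h(A) ≐ h(r(h(one),h(one))),  times(Y,Y) ≐ times(A,M).
Decompose h/1: A ≐ r(h(one),h(one)).
Bind A := r(h(one),h(one)); substituting into the remaining equation gives: times(Y,Y) ≐ times(r(h(one),h(one)),M).
Decompose times/2: Y ≐ r(h(one),h(one)),  Y ≐ M.
Bind Y := r(h(one),h(one)); substituting into the remaining equation gives: r(h(one),h(one)) ≐ M.
Bind M := r(h(one),h(one)).
Applying the MGU to either side gives h(r(h(r(h(one),h(one))),times(r(h(one),h(one)),r(h(one),h(one))))).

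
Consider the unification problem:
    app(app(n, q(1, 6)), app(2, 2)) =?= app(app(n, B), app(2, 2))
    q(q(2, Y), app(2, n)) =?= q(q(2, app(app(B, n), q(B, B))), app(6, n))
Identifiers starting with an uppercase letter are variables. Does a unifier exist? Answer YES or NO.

Decompose app/2: app(n, q(1, 6)) =?= app(n, B),  app(2, 2) =?= app(2, 2).
Decompose app/2: n =?= n,  q(1, 6) =?= B.
Delete trivial equation n =?= n.
Bind B := q(1, 6); substituting into the one remaining equation that mentions B gives: q(q(2, Y), app(2, n)) =?= q(q(2, app(app(q(1, 6), n), q(q(1, 6), q(1, 6)))), app(6, n)).
Delete trivial equation app(2, 2) =?= app(2, 2).
Decompose q/2: q(2, Y) =?= q(2, app(app(q(1, 6), n), q(q(1, 6), q(1, 6)))),  app(2, n) =?= app(6, n).
Decompose q/2: 2 =?= 2,  Y =?= app(app(q(1, 6), n), q(q(1, 6), q(1, 6))).
Delete trivial equation 2 =?= 2.
Bind Y := app(app(q(1, 6), n), q(q(1, 6), q(1, 6))); no other remaining equation mentions Y.
Decompose app/2: 2 =?= 6,  n =?= n.
Clash: constants 2 and 6 differ; no unifier exists.

NO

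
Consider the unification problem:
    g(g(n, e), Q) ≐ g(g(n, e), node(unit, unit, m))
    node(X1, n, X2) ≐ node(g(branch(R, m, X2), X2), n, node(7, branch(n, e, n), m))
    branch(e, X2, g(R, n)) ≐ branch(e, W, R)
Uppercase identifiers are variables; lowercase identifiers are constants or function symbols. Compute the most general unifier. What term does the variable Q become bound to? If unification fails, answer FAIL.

FAIL

Decompose g/2: g(n, e) ≐ g(n, e),  Q ≐ node(unit, unit, m).
Delete trivial equation g(n, e) ≐ g(n, e).
Bind Q := node(unit, unit, m); no other remaining equation mentions Q.
Decompose node/3: X1 ≐ g(branch(R, m, X2), X2),  n ≐ n,  X2 ≐ node(7, branch(n, e, n), m).
Bind X1 := g(branch(R, m, X2), X2); no other remaining equation mentions X1.
Delete trivial equation n ≐ n.
Bind X2 := node(7, branch(n, e, n), m); substituting into the remaining equation gives: branch(e, node(7, branch(n, e, n), m), g(R, n)) ≐ branch(e, W, R). Substituting into the earlier binding gives X1 := g(branch(R, m, node(7, branch(n, e, n), m)), node(7, branch(n, e, n), m)).
Decompose branch/3: e ≐ e,  node(7, branch(n, e, n), m) ≐ W,  g(R, n) ≐ R.
Delete trivial equation e ≐ e.
Bind W := node(7, branch(n, e, n), m); no other remaining equation mentions W.
Occurs check fails: R occurs in g(R, n); the equation R ≐ g(R, n) has no finite solution.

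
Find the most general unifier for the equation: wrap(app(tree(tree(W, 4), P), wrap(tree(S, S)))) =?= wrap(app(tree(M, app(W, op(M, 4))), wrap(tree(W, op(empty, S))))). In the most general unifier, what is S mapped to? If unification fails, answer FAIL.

FAIL

Decompose wrap/1: app(tree(tree(W, 4), P), wrap(tree(S, S))) =?= app(tree(M, app(W, op(M, 4))), wrap(tree(W, op(empty, S)))).
Decompose app/2: tree(tree(W, 4), P) =?= tree(M, app(W, op(M, 4))),  wrap(tree(S, S)) =?= wrap(tree(W, op(empty, S))).
Decompose tree/2: tree(W, 4) =?= M,  P =?= app(W, op(M, 4)).
Bind M := tree(W, 4); substituting into the one remaining equation that mentions M gives: P =?= app(W, op(tree(W, 4), 4)).
Bind P := app(W, op(tree(W, 4), 4)); no other remaining equation mentions P.
Decompose wrap/1: tree(S, S) =?= tree(W, op(empty, S)).
Decompose tree/2: S =?= W,  S =?= op(empty, S).
Bind S := W; substituting into the remaining equation gives: W =?= op(empty, W).
Occurs check fails: W occurs in op(empty, W); the equation W =?= op(empty, W) has no finite solution.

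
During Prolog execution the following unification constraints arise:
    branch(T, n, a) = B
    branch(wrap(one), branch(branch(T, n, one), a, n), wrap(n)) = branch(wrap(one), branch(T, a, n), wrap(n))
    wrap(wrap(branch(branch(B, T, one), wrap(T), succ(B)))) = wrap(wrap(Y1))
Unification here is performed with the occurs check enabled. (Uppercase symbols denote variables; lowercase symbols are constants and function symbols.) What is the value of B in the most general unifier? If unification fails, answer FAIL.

Bind B := branch(T, n, a); substituting into the one remaining equation that mentions B gives: wrap(wrap(branch(branch(branch(T, n, a), T, one), wrap(T), succ(branch(T, n, a))))) = wrap(wrap(Y1)).
Decompose branch/3: wrap(one) = wrap(one),  branch(branch(T, n, one), a, n) = branch(T, a, n),  wrap(n) = wrap(n).
Delete trivial equation wrap(one) = wrap(one).
Decompose branch/3: branch(T, n, one) = T,  a = a,  n = n.
Occurs check fails: T occurs in branch(T, n, one); the equation T = branch(T, n, one) has no finite solution.

FAIL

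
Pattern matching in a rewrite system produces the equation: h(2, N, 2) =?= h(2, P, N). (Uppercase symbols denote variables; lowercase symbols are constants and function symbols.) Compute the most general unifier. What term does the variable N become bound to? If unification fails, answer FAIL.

Decompose h/3: 2 =?= 2,  N =?= P,  2 =?= N.
Delete trivial equation 2 =?= 2.
Bind N := P; substituting into the remaining equation gives: 2 =?= P.
Bind P := 2. Substituting into the earlier binding gives N := 2.
MGU = { N ↦ 2, P ↦ 2 }, so N ↦ 2.

2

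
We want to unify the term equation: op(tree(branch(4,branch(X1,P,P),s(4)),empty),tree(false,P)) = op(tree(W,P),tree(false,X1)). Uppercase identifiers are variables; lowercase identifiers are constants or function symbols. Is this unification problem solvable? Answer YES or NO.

Decompose op/2: tree(branch(4,branch(X1,P,P),s(4)),empty) = tree(W,P),  tree(false,P) = tree(false,X1).
Decompose tree/2: branch(4,branch(X1,P,P),s(4)) = W,  empty = P.
Bind W := branch(4,branch(X1,P,P),s(4)); no other remaining equation mentions W.
Bind P := empty; substituting into the remaining equation gives: tree(false,empty) = tree(false,X1). Substituting into the earlier binding gives W := branch(4,branch(X1,empty,empty),s(4)).
Decompose tree/2: false = false,  empty = X1.
Delete trivial equation false = false.
Bind X1 := empty. Substituting into the earlier binding gives W := branch(4,branch(empty,empty,empty),s(4)).
No equations remain and no clash or occurs-check failure arose, so a unifier exists.

YES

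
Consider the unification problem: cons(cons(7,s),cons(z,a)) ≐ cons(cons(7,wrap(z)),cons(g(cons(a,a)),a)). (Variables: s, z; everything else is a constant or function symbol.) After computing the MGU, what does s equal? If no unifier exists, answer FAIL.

Decompose cons/2: cons(7,s) ≐ cons(7,wrap(z)),  cons(z,a) ≐ cons(g(cons(a,a)),a).
Decompose cons/2: 7 ≐ 7,  s ≐ wrap(z).
Delete trivial equation 7 ≐ 7.
Bind s := wrap(z); no other remaining equation mentions s.
Decompose cons/2: z ≐ g(cons(a,a)),  a ≐ a.
Bind z := g(cons(a,a)); no other remaining equation mentions z. Substituting into the earlier binding gives s := wrap(g(cons(a,a))).
Delete trivial equation a ≐ a.
MGU = { s ↦ wrap(g(cons(a,a))), z ↦ g(cons(a,a)) }, so s ↦ wrap(g(cons(a,a))).

wrap(g(cons(a,a)))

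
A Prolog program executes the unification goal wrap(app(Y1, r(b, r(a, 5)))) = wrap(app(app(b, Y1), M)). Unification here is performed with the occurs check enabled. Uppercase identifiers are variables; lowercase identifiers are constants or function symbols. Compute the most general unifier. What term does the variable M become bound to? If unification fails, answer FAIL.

Decompose wrap/1: app(Y1, r(b, r(a, 5))) = app(app(b, Y1), M).
Decompose app/2: Y1 = app(b, Y1),  r(b, r(a, 5)) = M.
Occurs check fails: Y1 occurs in app(b, Y1); the equation Y1 = app(b, Y1) has no finite solution.

FAIL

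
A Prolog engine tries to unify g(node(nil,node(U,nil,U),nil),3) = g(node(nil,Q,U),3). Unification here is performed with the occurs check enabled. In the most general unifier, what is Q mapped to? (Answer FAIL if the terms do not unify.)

node(nil,nil,nil)

Decompose g/2: node(nil,node(U,nil,U),nil) = node(nil,Q,U),  3 = 3.
Decompose node/3: nil = nil,  node(U,nil,U) = Q,  nil = U.
Delete trivial equation nil = nil.
Bind Q := node(U,nil,U); no other remaining equation mentions Q.
Bind U := nil; no other remaining equation mentions U. Substituting into the earlier binding gives Q := node(nil,nil,nil).
Delete trivial equation 3 = 3.
MGU = { Q ↦ node(nil,nil,nil), U ↦ nil }, so Q ↦ node(nil,nil,nil).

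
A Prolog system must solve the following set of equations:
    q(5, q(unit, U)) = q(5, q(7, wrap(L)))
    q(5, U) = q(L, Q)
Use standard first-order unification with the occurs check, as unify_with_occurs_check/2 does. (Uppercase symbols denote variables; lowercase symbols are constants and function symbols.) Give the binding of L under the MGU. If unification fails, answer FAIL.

FAIL

Decompose q/2: 5 = 5,  q(unit, U) = q(7, wrap(L)).
Delete trivial equation 5 = 5.
Decompose q/2: unit = 7,  U = wrap(L).
Clash: constants unit and 7 differ; no unifier exists.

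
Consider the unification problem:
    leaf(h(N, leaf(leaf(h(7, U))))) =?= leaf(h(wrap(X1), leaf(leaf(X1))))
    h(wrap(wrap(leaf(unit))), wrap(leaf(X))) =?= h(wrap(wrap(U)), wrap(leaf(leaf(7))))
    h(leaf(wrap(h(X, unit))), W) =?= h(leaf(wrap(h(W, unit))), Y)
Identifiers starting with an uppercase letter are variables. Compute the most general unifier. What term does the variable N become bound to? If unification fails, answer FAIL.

Decompose leaf/1: h(N, leaf(leaf(h(7, U)))) =?= h(wrap(X1), leaf(leaf(X1))).
Decompose h/2: N =?= wrap(X1),  leaf(leaf(h(7, U))) =?= leaf(leaf(X1)).
Bind N := wrap(X1); no other remaining equation mentions N.
Decompose leaf/1: leaf(h(7, U)) =?= leaf(X1).
Decompose leaf/1: h(7, U) =?= X1.
Bind X1 := h(7, U); no other remaining equation mentions X1. Substituting into the earlier binding gives N := wrap(h(7, U)).
Decompose h/2: wrap(wrap(leaf(unit))) =?= wrap(wrap(U)),  wrap(leaf(X)) =?= wrap(leaf(leaf(7))).
Decompose wrap/1: wrap(leaf(unit)) =?= wrap(U).
Decompose wrap/1: leaf(unit) =?= U.
Bind U := leaf(unit); no other remaining equation mentions U. Substituting into the earlier bindings gives N := wrap(h(7, leaf(unit))), X1 := h(7, leaf(unit)).
Decompose wrap/1: leaf(X) =?= leaf(leaf(7)).
Decompose leaf/1: X =?= leaf(7).
Bind X := leaf(7); substituting into the remaining equation gives: h(leaf(wrap(h(leaf(7), unit))), W) =?= h(leaf(wrap(h(W, unit))), Y).
Decompose h/2: leaf(wrap(h(leaf(7), unit))) =?= leaf(wrap(h(W, unit))),  W =?= Y.
Decompose leaf/1: wrap(h(leaf(7), unit)) =?= wrap(h(W, unit)).
Decompose wrap/1: h(leaf(7), unit) =?= h(W, unit).
Decompose h/2: leaf(7) =?= W,  unit =?= unit.
Bind W := leaf(7); substituting into the one remaining equation that mentions W gives: leaf(7) =?= Y.
Delete trivial equation unit =?= unit.
Bind Y := leaf(7).
MGU = { N ↦ wrap(h(7, leaf(unit))), X1 ↦ h(7, leaf(unit)), U ↦ leaf(unit), X ↦ leaf(7), W ↦ leaf(7), Y ↦ leaf(7) }, so N ↦ wrap(h(7, leaf(unit))).

wrap(h(7, leaf(unit)))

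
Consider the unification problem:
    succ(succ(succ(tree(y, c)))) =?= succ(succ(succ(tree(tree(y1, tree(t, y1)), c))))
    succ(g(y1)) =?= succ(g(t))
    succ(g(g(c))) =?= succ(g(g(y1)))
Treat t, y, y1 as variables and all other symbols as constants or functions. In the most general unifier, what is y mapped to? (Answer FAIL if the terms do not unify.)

tree(c, tree(c, c))

Decompose succ/1: succ(succ(tree(y, c))) =?= succ(succ(tree(tree(y1, tree(t, y1)), c))).
Decompose succ/1: succ(tree(y, c)) =?= succ(tree(tree(y1, tree(t, y1)), c)).
Decompose succ/1: tree(y, c) =?= tree(tree(y1, tree(t, y1)), c).
Decompose tree/2: y =?= tree(y1, tree(t, y1)),  c =?= c.
Bind y := tree(y1, tree(t, y1)); no other remaining equation mentions y.
Delete trivial equation c =?= c.
Decompose succ/1: g(y1) =?= g(t).
Decompose g/1: y1 =?= t.
Bind y1 := t; substituting into the remaining equation gives: succ(g(g(c))) =?= succ(g(g(t))). Substituting into the earlier binding gives y := tree(t, tree(t, t)).
Decompose succ/1: g(g(c)) =?= g(g(t)).
Decompose g/1: g(c) =?= g(t).
Decompose g/1: c =?= t.
Bind t := c. Substituting into the earlier bindings gives y := tree(c, tree(c, c)), y1 := c.
MGU = { y ↦ tree(c, tree(c, c)), y1 ↦ c, t ↦ c }, so y ↦ tree(c, tree(c, c)).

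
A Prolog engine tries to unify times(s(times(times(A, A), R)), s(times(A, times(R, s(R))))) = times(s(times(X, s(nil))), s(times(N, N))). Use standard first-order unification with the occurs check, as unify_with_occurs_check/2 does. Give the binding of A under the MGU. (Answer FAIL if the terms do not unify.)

times(s(nil), s(s(nil)))

Decompose times/2: s(times(times(A, A), R)) = s(times(X, s(nil))),  s(times(A, times(R, s(R)))) = s(times(N, N)).
Decompose s/1: times(times(A, A), R) = times(X, s(nil)).
Decompose times/2: times(A, A) = X,  R = s(nil).
Bind X := times(A, A); no other remaining equation mentions X.
Bind R := s(nil); substituting into the remaining equation gives: s(times(A, times(s(nil), s(s(nil))))) = s(times(N, N)).
Decompose s/1: times(A, times(s(nil), s(s(nil)))) = times(N, N).
Decompose times/2: A = N,  times(s(nil), s(s(nil))) = N.
Bind A := N; no other remaining equation mentions A. Substituting into the earlier binding gives X := times(N, N).
Bind N := times(s(nil), s(s(nil))). Substituting into the earlier bindings gives X := times(times(s(nil), s(s(nil))), times(s(nil), s(s(nil)))), A := times(s(nil), s(s(nil))).
MGU = { X -> times(times(s(nil), s(s(nil))), times(s(nil), s(s(nil)))), R -> s(nil), A -> times(s(nil), s(s(nil))), N -> times(s(nil), s(s(nil))) }, so A -> times(s(nil), s(s(nil))).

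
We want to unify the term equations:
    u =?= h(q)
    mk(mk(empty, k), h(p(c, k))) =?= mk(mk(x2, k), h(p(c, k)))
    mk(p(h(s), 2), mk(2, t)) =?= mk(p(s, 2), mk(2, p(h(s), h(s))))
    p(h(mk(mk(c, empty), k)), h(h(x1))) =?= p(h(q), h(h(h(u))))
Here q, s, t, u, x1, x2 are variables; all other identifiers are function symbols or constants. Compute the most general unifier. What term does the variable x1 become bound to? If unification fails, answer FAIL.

FAIL

Bind u := h(q); substituting into the one remaining equation that mentions u gives: p(h(mk(mk(c, empty), k)), h(h(x1))) =?= p(h(q), h(h(h(h(q))))).
Decompose mk/2: mk(empty, k) =?= mk(x2, k),  h(p(c, k)) =?= h(p(c, k)).
Decompose mk/2: empty =?= x2,  k =?= k.
Bind x2 := empty; no other remaining equation mentions x2.
Delete trivial equation k =?= k.
Delete trivial equation h(p(c, k)) =?= h(p(c, k)).
Decompose mk/2: p(h(s), 2) =?= p(s, 2),  mk(2, t) =?= mk(2, p(h(s), h(s))).
Decompose p/2: h(s) =?= s,  2 =?= 2.
Occurs check fails: s occurs in h(s); the equation s =?= h(s) has no finite solution.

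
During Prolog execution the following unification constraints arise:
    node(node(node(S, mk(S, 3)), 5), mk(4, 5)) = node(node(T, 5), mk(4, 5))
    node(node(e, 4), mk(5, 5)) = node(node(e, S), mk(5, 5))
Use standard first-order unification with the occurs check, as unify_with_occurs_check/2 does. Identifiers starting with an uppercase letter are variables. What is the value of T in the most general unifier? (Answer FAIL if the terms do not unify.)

Decompose node/2: node(node(S, mk(S, 3)), 5) = node(T, 5),  mk(4, 5) = mk(4, 5).
Decompose node/2: node(S, mk(S, 3)) = T,  5 = 5.
Bind T := node(S, mk(S, 3)); no other remaining equation mentions T.
Delete trivial equation 5 = 5.
Delete trivial equation mk(4, 5) = mk(4, 5).
Decompose node/2: node(e, 4) = node(e, S),  mk(5, 5) = mk(5, 5).
Decompose node/2: e = e,  4 = S.
Delete trivial equation e = e.
Bind S := 4; no other remaining equation mentions S. Substituting into the earlier binding gives T := node(4, mk(4, 3)).
Delete trivial equation mk(5, 5) = mk(5, 5).
MGU = { T -> node(4, mk(4, 3)), S -> 4 }, so T -> node(4, mk(4, 3)).

node(4, mk(4, 3))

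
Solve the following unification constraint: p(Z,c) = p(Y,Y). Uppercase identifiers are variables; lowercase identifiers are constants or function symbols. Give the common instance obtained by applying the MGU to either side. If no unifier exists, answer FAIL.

p(c,c)

Decompose p/2: Z = Y,  c = Y.
Bind Z := Y; no other remaining equation mentions Z.
Bind Y := c. Substituting into the earlier binding gives Z := c.
Applying the MGU to either side gives p(c,c).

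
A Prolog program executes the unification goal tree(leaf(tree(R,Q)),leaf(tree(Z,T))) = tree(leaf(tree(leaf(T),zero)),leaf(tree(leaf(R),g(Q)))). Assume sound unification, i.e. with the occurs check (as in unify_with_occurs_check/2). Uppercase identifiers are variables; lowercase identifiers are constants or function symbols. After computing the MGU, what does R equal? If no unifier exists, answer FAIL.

leaf(g(zero))

Decompose tree/2: leaf(tree(R,Q)) = leaf(tree(leaf(T),zero)),  leaf(tree(Z,T)) = leaf(tree(leaf(R),g(Q))).
Decompose leaf/1: tree(R,Q) = tree(leaf(T),zero).
Decompose tree/2: R = leaf(T),  Q = zero.
Bind R := leaf(T); substituting into the one remaining equation that mentions R gives: leaf(tree(Z,T)) = leaf(tree(leaf(leaf(T)),g(Q))).
Bind Q := zero; substituting into the remaining equation gives: leaf(tree(Z,T)) = leaf(tree(leaf(leaf(T)),g(zero))).
Decompose leaf/1: tree(Z,T) = tree(leaf(leaf(T)),g(zero)).
Decompose tree/2: Z = leaf(leaf(T)),  T = g(zero).
Bind Z := leaf(leaf(T)); no other remaining equation mentions Z.
Bind T := g(zero). Substituting into the earlier bindings gives R := leaf(g(zero)), Z := leaf(leaf(g(zero))).
MGU = { R ↦ leaf(g(zero)), Q ↦ zero, Z ↦ leaf(leaf(g(zero))), T ↦ g(zero) }, so R ↦ leaf(g(zero)).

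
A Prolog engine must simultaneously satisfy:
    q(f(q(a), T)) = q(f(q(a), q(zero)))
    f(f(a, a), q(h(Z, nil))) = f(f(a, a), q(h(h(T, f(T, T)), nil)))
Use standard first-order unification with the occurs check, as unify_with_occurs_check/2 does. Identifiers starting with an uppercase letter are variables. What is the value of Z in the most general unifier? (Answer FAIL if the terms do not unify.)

Decompose q/1: f(q(a), T) = f(q(a), q(zero)).
Decompose f/2: q(a) = q(a),  T = q(zero).
Delete trivial equation q(a) = q(a).
Bind T := q(zero); substituting into the remaining equation gives: f(f(a, a), q(h(Z, nil))) = f(f(a, a), q(h(h(q(zero), f(q(zero), q(zero))), nil))).
Decompose f/2: f(a, a) = f(a, a),  q(h(Z, nil)) = q(h(h(q(zero), f(q(zero), q(zero))), nil)).
Delete trivial equation f(a, a) = f(a, a).
Decompose q/1: h(Z, nil) = h(h(q(zero), f(q(zero), q(zero))), nil).
Decompose h/2: Z = h(q(zero), f(q(zero), q(zero))),  nil = nil.
Bind Z := h(q(zero), f(q(zero), q(zero))); no other remaining equation mentions Z.
Delete trivial equation nil = nil.
MGU = { T -> q(zero), Z -> h(q(zero), f(q(zero), q(zero))) }, so Z -> h(q(zero), f(q(zero), q(zero))).

h(q(zero), f(q(zero), q(zero)))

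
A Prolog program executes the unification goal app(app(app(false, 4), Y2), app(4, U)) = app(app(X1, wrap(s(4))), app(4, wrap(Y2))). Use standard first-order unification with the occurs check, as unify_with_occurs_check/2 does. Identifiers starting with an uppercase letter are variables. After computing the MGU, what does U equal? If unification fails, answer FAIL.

Decompose app/2: app(app(false, 4), Y2) = app(X1, wrap(s(4))),  app(4, U) = app(4, wrap(Y2)).
Decompose app/2: app(false, 4) = X1,  Y2 = wrap(s(4)).
Bind X1 := app(false, 4); no other remaining equation mentions X1.
Bind Y2 := wrap(s(4)); substituting into the remaining equation gives: app(4, U) = app(4, wrap(wrap(s(4)))).
Decompose app/2: 4 = 4,  U = wrap(wrap(s(4))).
Delete trivial equation 4 = 4.
Bind U := wrap(wrap(s(4))).
MGU = { X1 ↦ app(false, 4), Y2 ↦ wrap(s(4)), U ↦ wrap(wrap(s(4))) }, so U ↦ wrap(wrap(s(4))).

wrap(wrap(s(4)))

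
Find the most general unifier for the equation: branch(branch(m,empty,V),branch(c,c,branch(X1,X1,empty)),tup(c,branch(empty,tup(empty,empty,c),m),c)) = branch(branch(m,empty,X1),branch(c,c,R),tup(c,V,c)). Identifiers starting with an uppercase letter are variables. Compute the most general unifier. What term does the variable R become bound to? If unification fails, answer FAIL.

branch(branch(empty,tup(empty,empty,c),m),branch(empty,tup(empty,empty,c),m),empty)

Decompose branch/3: branch(m,empty,V) = branch(m,empty,X1),  branch(c,c,branch(X1,X1,empty)) = branch(c,c,R),  tup(c,branch(empty,tup(empty,empty,c),m),c) = tup(c,V,c).
Decompose branch/3: m = m,  empty = empty,  V = X1.
Delete trivial equation m = m.
Delete trivial equation empty = empty.
Bind V := X1; substituting into the one remaining equation that mentions V gives: tup(c,branch(empty,tup(empty,empty,c),m),c) = tup(c,X1,c).
Decompose branch/3: c = c,  c = c,  branch(X1,X1,empty) = R.
Delete trivial equation c = c.
Delete trivial equation c = c.
Bind R := branch(X1,X1,empty); no other remaining equation mentions R.
Decompose tup/3: c = c,  branch(empty,tup(empty,empty,c),m) = X1,  c = c.
Delete trivial equation c = c.
Bind X1 := branch(empty,tup(empty,empty,c),m); no other remaining equation mentions X1. Substituting into the earlier bindings gives V := branch(empty,tup(empty,empty,c),m), R := branch(branch(empty,tup(empty,empty,c),m),branch(empty,tup(empty,empty,c),m),empty).
Delete trivial equation c = c.
MGU = { V ↦ branch(empty,tup(empty,empty,c),m), R ↦ branch(branch(empty,tup(empty,empty,c),m),branch(empty,tup(empty,empty,c),m),empty), X1 ↦ branch(empty,tup(empty,empty,c),m) }, so R ↦ branch(branch(empty,tup(empty,empty,c),m),branch(empty,tup(empty,empty,c),m),empty).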